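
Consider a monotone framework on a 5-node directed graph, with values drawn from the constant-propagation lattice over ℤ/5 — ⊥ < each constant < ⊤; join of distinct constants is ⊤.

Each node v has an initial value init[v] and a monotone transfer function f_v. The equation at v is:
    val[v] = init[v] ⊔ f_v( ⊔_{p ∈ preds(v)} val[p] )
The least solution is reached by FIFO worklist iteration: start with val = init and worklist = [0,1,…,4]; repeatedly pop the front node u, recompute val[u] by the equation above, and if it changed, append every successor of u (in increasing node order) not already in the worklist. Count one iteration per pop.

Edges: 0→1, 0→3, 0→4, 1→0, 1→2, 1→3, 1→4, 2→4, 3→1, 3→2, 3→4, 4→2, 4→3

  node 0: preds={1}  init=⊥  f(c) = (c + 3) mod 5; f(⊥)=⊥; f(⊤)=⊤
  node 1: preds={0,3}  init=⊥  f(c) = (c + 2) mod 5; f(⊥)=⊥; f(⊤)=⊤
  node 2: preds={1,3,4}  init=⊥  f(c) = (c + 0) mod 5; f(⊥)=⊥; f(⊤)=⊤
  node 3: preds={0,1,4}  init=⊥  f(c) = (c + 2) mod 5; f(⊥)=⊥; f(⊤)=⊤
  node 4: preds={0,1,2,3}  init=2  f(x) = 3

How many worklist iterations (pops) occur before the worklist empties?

17

Trace (17 dequeues):
  [1] u=0 | in ⊥ | out ⊥ | ==
  [2] u=1 | in ⊥ | out ⊥ | ==
  [3] u=2 | in 2 | out 2 | prev ⊥ | push {}
  [4] u=3 | in 2 | out 4 | prev ⊥ | push {1,2}
  [5] u=4 | in ⊤ | out ⊤ | prev 2 | push {3}
  [6] u=1 | in 4 | out 1 | prev ⊥ | push {0,4}
  [7] u=2 | in ⊤ | out ⊤ | prev 2 | push {}
  [8] u=3 | in ⊤ | out ⊤ | prev 4 | push {1,2}
  [9] u=0 | in 1 | out 4 | prev ⊥ | push {3}
  [10] u=4 | in ⊤ | out ⊤ | ==
  [11] u=1 | in ⊤ | out ⊤ | prev 1 | push {0,4}
  [12] u=2 | in ⊤ | out ⊤ | ==
  [13] u=3 | in ⊤ | out ⊤ | ==
  [14] u=0 | in ⊤ | out ⊤ | prev 4 | push {1,3}
  [15] u=4 | in ⊤ | out ⊤ | ==
  [16] u=1 | in ⊤ | out ⊤ | ==
  [17] u=3 | in ⊤ | out ⊤ | ==

Converged values:
  [0] ⊤
  [1] ⊤
  [2] ⊤
  [3] ⊤
  [4] ⊤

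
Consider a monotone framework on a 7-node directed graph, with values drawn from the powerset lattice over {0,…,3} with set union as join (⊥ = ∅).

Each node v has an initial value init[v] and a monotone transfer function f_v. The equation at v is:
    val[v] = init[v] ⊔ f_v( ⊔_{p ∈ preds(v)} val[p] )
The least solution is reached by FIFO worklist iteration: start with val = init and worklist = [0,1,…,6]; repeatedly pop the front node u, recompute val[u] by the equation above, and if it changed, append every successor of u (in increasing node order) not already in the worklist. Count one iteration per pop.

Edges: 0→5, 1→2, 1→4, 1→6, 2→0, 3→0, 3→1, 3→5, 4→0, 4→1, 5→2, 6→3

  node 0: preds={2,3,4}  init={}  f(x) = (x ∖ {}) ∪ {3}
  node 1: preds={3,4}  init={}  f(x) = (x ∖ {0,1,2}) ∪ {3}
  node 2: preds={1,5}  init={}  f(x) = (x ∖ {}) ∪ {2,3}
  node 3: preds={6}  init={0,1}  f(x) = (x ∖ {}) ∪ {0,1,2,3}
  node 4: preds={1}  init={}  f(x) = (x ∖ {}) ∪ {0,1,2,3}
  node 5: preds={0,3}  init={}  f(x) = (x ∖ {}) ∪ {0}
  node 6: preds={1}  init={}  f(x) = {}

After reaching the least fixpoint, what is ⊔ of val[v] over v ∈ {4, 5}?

Trace (12 dequeues):
  [1] u=0 | in {0,1} | out {0,1,3} | prev {} | push {}
  [2] u=1 | in {0,1} | out {3} | prev {} | push {}
  [3] u=2 | in {3} | out {2,3} | prev {} | push {0}
  [4] u=3 | in {} | out {0,1,2,3} | prev {0,1} | push {1}
  [5] u=4 | in {3} | out {0,1,2,3} | prev {} | push {}
  [6] u=5 | in {0,1,2,3} | out {0,1,2,3} | prev {} | push {2}
  [7] u=6 | in {3} | out {} | ==
  [8] u=0 | in {0,1,2,3} | out {0,1,2,3} | prev {0,1,3} | push {5}
  [9] u=1 | in {0,1,2,3} | out {3} | ==
  [10] u=2 | in {0,1,2,3} | out {0,1,2,3} | prev {2,3} | push {0}
  [11] u=5 | in {0,1,2,3} | out {0,1,2,3} | ==
  [12] u=0 | in {0,1,2,3} | out {0,1,2,3} | ==

Converged values:
  [0] {0,1,2,3}
  [1] {3}
  [2] {0,1,2,3}
  [3] {0,1,2,3}
  [4] {0,1,2,3}
  [5] {0,1,2,3}
  [6] {}

{0,1,2,3}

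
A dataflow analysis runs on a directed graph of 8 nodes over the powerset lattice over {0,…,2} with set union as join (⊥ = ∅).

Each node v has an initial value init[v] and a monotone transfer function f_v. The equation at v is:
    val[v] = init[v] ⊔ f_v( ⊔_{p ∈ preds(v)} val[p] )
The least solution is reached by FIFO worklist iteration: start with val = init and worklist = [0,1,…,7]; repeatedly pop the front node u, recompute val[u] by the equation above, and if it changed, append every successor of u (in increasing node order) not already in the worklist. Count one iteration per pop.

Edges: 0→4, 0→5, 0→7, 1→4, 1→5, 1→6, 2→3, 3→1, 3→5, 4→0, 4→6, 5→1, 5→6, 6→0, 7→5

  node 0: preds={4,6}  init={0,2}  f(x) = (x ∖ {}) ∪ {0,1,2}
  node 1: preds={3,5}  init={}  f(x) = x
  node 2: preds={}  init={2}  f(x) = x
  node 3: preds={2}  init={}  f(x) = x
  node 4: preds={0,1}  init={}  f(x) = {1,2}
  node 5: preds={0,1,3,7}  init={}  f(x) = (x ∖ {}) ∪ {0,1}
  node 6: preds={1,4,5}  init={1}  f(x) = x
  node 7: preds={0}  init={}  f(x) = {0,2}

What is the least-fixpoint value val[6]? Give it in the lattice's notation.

{0,1,2}

Worklist (13 pops):
  #1 pop 0: in={1} → {0,1,2} (was {0,2}); enqueue []
  #2 pop 1: in={} → {} (no change)
  #3 pop 2: in={} → {2} (no change)
  #4 pop 3: in={2} → {2} (was {}); enqueue [1]
  #5 pop 4: in={0,1,2} → {1,2} (was {}); enqueue [0]
  #6 pop 5: in={0,1,2} → {0,1,2} (was {}); enqueue []
  #7 pop 6: in={0,1,2} → {0,1,2} (was {1}); enqueue []
  #8 pop 7: in={0,1,2} → {0,2} (was {}); enqueue [5]
  #9 pop 1: in={0,1,2} → {0,1,2} (was {}); enqueue [4,6]
  #10 pop 0: in={0,1,2} → {0,1,2} (no change)
  #11 pop 5: in={0,1,2} → {0,1,2} (no change)
  #12 pop 4: in={0,1,2} → {1,2} (no change)
  #13 pop 6: in={0,1,2} → {0,1,2} (no change)

Fixpoint:
  val[0] = {0,1,2}
  val[1] = {0,1,2}
  val[2] = {2}
  val[3] = {2}
  val[4] = {1,2}
  val[5] = {0,1,2}
  val[6] = {0,1,2}
  val[7] = {0,2}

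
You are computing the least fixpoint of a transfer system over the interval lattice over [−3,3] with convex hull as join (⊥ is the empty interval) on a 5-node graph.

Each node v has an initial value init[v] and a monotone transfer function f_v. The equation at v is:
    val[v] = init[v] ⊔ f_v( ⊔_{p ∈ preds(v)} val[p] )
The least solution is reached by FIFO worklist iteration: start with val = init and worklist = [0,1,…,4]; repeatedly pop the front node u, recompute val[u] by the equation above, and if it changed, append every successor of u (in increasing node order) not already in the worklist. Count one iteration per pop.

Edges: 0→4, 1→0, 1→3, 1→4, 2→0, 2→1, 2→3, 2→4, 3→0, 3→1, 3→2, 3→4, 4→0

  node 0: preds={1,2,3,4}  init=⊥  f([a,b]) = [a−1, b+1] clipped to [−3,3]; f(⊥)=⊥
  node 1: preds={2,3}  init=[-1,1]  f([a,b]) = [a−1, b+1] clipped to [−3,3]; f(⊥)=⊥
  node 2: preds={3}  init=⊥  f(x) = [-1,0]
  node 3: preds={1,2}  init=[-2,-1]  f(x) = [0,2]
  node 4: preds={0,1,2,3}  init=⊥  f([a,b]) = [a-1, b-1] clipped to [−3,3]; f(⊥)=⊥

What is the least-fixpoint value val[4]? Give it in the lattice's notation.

Iteration log — 11 steps:
  step 1. node 0  ⊔preds=[-2,1]  new=[-3,2]  old=⊥  +wl: 
  step 2. node 1  ⊔preds=[-2,-1]  new=[-3,1]  old=[-1,1]  +wl: 0
  step 3. node 2  ⊔preds=[-2,-1]  new=[-1,0]  old=⊥  +wl: 1
  step 4. node 3  ⊔preds=[-3,1]  new=[-2,2]  old=[-2,-1]  +wl: 2
  step 5. node 4  ⊔preds=[-3,2]  new=[-3,1]  old=⊥  +wl: 
  step 6. node 0  ⊔preds=[-3,2]  new=[-3,3]  old=[-3,2]  +wl: 4
  step 7. node 1  ⊔preds=[-2,2]  new=[-3,3]  old=[-3,1]  +wl: 0,3
  step 8. node 2  ⊔preds=[-2,2]  new=[-1,0]  stable
  step 9. node 4  ⊔preds=[-3,3]  new=[-3,2]  old=[-3,1]  +wl: 
  step 10. node 0  ⊔preds=[-3,3]  new=[-3,3]  stable
  step 11. node 3  ⊔preds=[-3,3]  new=[-2,2]  stable

Least fixpoint reached:
  node 0: [-3,3]
  node 1: [-3,3]
  node 2: [-1,0]
  node 3: [-2,2]
  node 4: [-3,2]

[-3,2]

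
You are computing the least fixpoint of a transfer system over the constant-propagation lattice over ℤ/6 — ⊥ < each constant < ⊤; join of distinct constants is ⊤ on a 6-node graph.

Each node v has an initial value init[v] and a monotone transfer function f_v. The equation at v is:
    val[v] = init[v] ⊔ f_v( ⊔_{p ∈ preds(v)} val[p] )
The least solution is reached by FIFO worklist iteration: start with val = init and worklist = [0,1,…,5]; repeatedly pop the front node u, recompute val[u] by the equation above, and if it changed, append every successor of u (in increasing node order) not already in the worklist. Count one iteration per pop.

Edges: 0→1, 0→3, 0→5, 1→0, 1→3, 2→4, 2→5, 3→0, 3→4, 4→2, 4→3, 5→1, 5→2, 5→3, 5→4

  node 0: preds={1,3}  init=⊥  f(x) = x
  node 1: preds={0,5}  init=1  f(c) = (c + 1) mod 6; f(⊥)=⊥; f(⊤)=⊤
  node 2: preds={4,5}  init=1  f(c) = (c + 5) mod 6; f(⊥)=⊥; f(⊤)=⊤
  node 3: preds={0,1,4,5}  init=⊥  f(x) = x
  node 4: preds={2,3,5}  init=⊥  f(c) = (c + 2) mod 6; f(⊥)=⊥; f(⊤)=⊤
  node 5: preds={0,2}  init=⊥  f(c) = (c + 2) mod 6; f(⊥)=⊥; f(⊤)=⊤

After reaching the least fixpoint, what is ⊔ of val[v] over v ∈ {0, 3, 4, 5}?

⊤

Trace (16 dequeues):
  [1] u=0 | in 1 | out 1 | prev ⊥ | push {}
  [2] u=1 | in 1 | out ⊤ | prev 1 | push {0}
  [3] u=2 | in ⊥ | out 1 | ==
  [4] u=3 | in ⊤ | out ⊤ | prev ⊥ | push {}
  [5] u=4 | in ⊤ | out ⊤ | prev ⊥ | push {2,3}
  [6] u=5 | in 1 | out 3 | prev ⊥ | push {1,4}
  [7] u=0 | in ⊤ | out ⊤ | prev 1 | push {5}
  [8] u=2 | in ⊤ | out ⊤ | prev 1 | push {}
  [9] u=3 | in ⊤ | out ⊤ | ==
  [10] u=1 | in ⊤ | out ⊤ | ==
  [11] u=4 | in ⊤ | out ⊤ | ==
  [12] u=5 | in ⊤ | out ⊤ | prev 3 | push {1,2,3,4}
  [13] u=1 | in ⊤ | out ⊤ | ==
  [14] u=2 | in ⊤ | out ⊤ | ==
  [15] u=3 | in ⊤ | out ⊤ | ==
  [16] u=4 | in ⊤ | out ⊤ | ==

Converged values:
  [0] ⊤
  [1] ⊤
  [2] ⊤
  [3] ⊤
  [4] ⊤
  [5] ⊤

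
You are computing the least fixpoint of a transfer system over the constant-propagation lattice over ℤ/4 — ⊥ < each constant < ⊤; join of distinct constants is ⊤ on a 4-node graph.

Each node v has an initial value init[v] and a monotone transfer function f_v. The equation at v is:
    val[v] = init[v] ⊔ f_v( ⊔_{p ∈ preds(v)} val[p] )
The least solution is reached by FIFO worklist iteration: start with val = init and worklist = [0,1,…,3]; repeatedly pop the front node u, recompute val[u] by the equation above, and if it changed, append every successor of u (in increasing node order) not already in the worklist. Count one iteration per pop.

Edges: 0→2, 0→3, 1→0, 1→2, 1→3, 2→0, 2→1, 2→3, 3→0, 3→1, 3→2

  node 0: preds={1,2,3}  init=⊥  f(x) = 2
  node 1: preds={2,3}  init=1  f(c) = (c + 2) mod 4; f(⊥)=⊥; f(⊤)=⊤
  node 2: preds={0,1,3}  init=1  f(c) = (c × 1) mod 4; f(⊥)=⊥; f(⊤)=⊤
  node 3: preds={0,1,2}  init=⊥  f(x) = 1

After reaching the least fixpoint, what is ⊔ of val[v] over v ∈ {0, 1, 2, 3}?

Worklist (7 pops):
  #1 pop 0: in=1 → 2 (was ⊥); enqueue []
  #2 pop 1: in=1 → ⊤ (was 1); enqueue [0]
  #3 pop 2: in=⊤ → ⊤ (was 1); enqueue [1]
  #4 pop 3: in=⊤ → 1 (was ⊥); enqueue [2]
  #5 pop 0: in=⊤ → 2 (no change)
  #6 pop 1: in=⊤ → ⊤ (no change)
  #7 pop 2: in=⊤ → ⊤ (no change)

Fixpoint:
  val[0] = 2
  val[1] = ⊤
  val[2] = ⊤
  val[3] = 1

⊤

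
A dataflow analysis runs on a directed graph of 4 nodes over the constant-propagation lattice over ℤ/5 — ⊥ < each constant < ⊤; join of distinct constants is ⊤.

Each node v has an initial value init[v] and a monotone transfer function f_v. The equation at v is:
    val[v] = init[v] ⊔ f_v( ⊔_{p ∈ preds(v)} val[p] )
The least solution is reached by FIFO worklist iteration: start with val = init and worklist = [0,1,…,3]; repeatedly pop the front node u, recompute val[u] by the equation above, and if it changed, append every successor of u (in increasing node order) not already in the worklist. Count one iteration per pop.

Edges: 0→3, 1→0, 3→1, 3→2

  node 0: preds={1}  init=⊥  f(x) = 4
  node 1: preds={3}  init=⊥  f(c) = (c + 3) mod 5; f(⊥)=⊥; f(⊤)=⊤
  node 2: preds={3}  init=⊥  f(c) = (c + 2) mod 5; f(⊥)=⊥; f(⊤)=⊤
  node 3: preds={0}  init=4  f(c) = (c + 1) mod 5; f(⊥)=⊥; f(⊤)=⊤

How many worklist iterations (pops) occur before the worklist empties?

Iteration log — 8 steps:
  step 1. node 0  ⊔preds=⊥  new=4  old=⊥  +wl: 
  step 2. node 1  ⊔preds=4  new=2  old=⊥  +wl: 0
  step 3. node 2  ⊔preds=4  new=1  old=⊥  +wl: 
  step 4. node 3  ⊔preds=4  new=⊤  old=4  +wl: 1,2
  step 5. node 0  ⊔preds=2  new=4  stable
  step 6. node 1  ⊔preds=⊤  new=⊤  old=2  +wl: 0
  step 7. node 2  ⊔preds=⊤  new=⊤  old=1  +wl: 
  step 8. node 0  ⊔preds=⊤  new=4  stable

Least fixpoint reached:
  node 0: 4
  node 1: ⊤
  node 2: ⊤
  node 3: ⊤

8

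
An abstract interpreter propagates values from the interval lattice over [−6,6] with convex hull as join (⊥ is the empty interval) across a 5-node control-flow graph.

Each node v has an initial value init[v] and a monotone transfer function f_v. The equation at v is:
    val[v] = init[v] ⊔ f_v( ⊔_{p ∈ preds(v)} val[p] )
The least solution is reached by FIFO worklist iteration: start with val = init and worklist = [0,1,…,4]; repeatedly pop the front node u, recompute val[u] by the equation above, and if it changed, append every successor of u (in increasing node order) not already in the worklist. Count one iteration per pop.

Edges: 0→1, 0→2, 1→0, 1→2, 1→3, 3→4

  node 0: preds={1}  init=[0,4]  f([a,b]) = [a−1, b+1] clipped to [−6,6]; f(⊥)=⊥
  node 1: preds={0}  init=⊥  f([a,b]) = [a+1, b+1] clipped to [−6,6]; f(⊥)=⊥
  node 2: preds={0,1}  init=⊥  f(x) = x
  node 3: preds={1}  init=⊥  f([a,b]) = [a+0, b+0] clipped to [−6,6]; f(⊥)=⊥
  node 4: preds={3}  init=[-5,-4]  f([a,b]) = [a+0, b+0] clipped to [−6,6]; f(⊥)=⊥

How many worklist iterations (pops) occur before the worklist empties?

Trace (11 dequeues):
  [1] u=0 | in ⊥ | out [0,4] | ==
  [2] u=1 | in [0,4] | out [1,5] | prev ⊥ | push {0}
  [3] u=2 | in [0,5] | out [0,5] | prev ⊥ | push {}
  [4] u=3 | in [1,5] | out [1,5] | prev ⊥ | push {}
  [5] u=4 | in [1,5] | out [-5,5] | prev [-5,-4] | push {}
  [6] u=0 | in [1,5] | out [0,6] | prev [0,4] | push {1,2}
  [7] u=1 | in [0,6] | out [1,6] | prev [1,5] | push {0,3}
  [8] u=2 | in [0,6] | out [0,6] | prev [0,5] | push {}
  [9] u=0 | in [1,6] | out [0,6] | ==
  [10] u=3 | in [1,6] | out [1,6] | prev [1,5] | push {4}
  [11] u=4 | in [1,6] | out [-5,6] | prev [-5,5] | push {}

Converged values:
  [0] [0,6]
  [1] [1,6]
  [2] [0,6]
  [3] [1,6]
  [4] [-5,6]

11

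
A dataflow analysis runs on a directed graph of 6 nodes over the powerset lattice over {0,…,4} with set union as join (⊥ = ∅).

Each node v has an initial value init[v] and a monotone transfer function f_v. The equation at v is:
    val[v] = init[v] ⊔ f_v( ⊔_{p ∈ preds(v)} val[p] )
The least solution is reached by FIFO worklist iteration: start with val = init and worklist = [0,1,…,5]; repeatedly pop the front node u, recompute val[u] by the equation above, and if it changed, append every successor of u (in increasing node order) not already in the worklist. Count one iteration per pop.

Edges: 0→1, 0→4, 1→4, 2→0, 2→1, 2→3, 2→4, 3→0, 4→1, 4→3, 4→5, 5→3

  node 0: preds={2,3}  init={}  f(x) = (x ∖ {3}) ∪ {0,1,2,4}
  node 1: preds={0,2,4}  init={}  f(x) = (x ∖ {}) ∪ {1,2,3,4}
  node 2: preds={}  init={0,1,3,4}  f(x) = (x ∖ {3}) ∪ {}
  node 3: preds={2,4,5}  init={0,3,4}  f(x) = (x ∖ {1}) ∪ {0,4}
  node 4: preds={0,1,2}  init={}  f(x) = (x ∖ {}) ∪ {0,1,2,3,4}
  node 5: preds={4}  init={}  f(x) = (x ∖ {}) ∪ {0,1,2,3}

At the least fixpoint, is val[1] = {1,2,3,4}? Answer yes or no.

no

Worklist (9 pops):
  #1 pop 0: in={0,1,3,4} → {0,1,2,4} (was {}); enqueue []
  #2 pop 1: in={0,1,2,3,4} → {0,1,2,3,4} (was {}); enqueue []
  #3 pop 2: in={} → {0,1,3,4} (no change)
  #4 pop 3: in={0,1,3,4} → {0,3,4} (no change)
  #5 pop 4: in={0,1,2,3,4} → {0,1,2,3,4} (was {}); enqueue [1,3]
  #6 pop 5: in={0,1,2,3,4} → {0,1,2,3,4} (was {}); enqueue []
  #7 pop 1: in={0,1,2,3,4} → {0,1,2,3,4} (no change)
  #8 pop 3: in={0,1,2,3,4} → {0,2,3,4} (was {0,3,4}); enqueue [0]
  #9 pop 0: in={0,1,2,3,4} → {0,1,2,4} (no change)

Fixpoint:
  val[0] = {0,1,2,4}
  val[1] = {0,1,2,3,4}
  val[2] = {0,1,3,4}
  val[3] = {0,2,3,4}
  val[4] = {0,1,2,3,4}
  val[5] = {0,1,2,3,4}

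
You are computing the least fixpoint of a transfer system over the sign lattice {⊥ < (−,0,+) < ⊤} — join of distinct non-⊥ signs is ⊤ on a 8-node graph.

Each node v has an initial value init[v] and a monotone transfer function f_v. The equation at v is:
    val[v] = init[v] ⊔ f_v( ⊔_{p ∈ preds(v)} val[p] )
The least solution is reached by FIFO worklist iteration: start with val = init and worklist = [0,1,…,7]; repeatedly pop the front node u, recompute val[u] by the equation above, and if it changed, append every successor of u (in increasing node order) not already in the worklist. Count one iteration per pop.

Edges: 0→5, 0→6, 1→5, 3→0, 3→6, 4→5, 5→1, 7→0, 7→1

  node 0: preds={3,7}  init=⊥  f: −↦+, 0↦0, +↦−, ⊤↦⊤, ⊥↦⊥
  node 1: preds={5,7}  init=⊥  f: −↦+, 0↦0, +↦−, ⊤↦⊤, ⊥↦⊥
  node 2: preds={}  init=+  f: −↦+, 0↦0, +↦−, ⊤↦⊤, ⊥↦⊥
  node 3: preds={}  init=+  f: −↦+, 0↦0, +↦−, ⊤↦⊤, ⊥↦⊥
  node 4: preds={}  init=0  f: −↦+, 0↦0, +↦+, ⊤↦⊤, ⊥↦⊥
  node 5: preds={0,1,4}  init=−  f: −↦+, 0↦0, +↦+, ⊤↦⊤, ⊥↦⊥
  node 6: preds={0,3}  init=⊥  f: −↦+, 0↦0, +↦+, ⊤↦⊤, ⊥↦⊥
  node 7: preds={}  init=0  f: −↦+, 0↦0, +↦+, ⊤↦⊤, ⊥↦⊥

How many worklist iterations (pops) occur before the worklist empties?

9

Trace (9 dequeues):
  [1] u=0 | in ⊤ | out ⊤ | prev ⊥ | push {}
  [2] u=1 | in ⊤ | out ⊤ | prev ⊥ | push {}
  [3] u=2 | in ⊥ | out + | ==
  [4] u=3 | in ⊥ | out + | ==
  [5] u=4 | in ⊥ | out 0 | ==
  [6] u=5 | in ⊤ | out ⊤ | prev − | push {1}
  [7] u=6 | in ⊤ | out ⊤ | prev ⊥ | push {}
  [8] u=7 | in ⊥ | out 0 | ==
  [9] u=1 | in ⊤ | out ⊤ | ==

Converged values:
  [0] ⊤
  [1] ⊤
  [2] +
  [3] +
  [4] 0
  [5] ⊤
  [6] ⊤
  [7] 0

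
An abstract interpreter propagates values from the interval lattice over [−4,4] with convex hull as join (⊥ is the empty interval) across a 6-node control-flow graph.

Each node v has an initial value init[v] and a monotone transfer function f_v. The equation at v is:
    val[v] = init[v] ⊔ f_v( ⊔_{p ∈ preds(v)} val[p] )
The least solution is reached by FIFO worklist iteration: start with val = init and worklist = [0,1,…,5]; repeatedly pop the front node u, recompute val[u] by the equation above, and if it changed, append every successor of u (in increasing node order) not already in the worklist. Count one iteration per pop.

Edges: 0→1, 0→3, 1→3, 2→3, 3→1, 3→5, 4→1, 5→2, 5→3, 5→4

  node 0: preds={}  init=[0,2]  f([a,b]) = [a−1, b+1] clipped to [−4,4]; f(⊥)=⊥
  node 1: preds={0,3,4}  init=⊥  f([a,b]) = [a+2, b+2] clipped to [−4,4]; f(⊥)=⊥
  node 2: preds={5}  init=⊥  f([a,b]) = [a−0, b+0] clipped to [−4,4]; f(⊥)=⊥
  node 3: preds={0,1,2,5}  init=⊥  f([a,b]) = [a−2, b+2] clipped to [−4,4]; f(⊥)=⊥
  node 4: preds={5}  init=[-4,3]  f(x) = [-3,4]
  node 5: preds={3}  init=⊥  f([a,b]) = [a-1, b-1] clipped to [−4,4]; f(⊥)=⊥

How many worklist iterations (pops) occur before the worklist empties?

10

Trace (10 dequeues):
  [1] u=0 | in ⊥ | out [0,2] | ==
  [2] u=1 | in [-4,3] | out [-2,4] | prev ⊥ | push {}
  [3] u=2 | in ⊥ | out ⊥ | ==
  [4] u=3 | in [-2,4] | out [-4,4] | prev ⊥ | push {1}
  [5] u=4 | in ⊥ | out [-4,4] | prev [-4,3] | push {}
  [6] u=5 | in [-4,4] | out [-4,3] | prev ⊥ | push {2,3,4}
  [7] u=1 | in [-4,4] | out [-2,4] | ==
  [8] u=2 | in [-4,3] | out [-4,3] | prev ⊥ | push {}
  [9] u=3 | in [-4,4] | out [-4,4] | ==
  [10] u=4 | in [-4,3] | out [-4,4] | ==

Converged values:
  [0] [0,2]
  [1] [-2,4]
  [2] [-4,3]
  [3] [-4,4]
  [4] [-4,4]
  [5] [-4,3]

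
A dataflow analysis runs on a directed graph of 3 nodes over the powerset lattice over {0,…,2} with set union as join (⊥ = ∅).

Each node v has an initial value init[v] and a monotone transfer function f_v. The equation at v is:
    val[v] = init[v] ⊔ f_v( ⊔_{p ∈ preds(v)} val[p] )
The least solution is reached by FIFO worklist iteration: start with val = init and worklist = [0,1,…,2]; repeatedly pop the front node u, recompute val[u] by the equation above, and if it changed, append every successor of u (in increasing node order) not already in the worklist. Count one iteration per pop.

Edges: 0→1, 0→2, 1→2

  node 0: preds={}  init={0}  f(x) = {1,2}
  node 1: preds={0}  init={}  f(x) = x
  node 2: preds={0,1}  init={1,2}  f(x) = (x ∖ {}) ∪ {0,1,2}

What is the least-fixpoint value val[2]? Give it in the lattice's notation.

{0,1,2}

Iteration log — 3 steps:
  step 1. node 0  ⊔preds={}  new={0,1,2}  old={0}  +wl: 
  step 2. node 1  ⊔preds={0,1,2}  new={0,1,2}  old={}  +wl: 
  step 3. node 2  ⊔preds={0,1,2}  new={0,1,2}  old={1,2}  +wl: 

Least fixpoint reached:
  node 0: {0,1,2}
  node 1: {0,1,2}
  node 2: {0,1,2}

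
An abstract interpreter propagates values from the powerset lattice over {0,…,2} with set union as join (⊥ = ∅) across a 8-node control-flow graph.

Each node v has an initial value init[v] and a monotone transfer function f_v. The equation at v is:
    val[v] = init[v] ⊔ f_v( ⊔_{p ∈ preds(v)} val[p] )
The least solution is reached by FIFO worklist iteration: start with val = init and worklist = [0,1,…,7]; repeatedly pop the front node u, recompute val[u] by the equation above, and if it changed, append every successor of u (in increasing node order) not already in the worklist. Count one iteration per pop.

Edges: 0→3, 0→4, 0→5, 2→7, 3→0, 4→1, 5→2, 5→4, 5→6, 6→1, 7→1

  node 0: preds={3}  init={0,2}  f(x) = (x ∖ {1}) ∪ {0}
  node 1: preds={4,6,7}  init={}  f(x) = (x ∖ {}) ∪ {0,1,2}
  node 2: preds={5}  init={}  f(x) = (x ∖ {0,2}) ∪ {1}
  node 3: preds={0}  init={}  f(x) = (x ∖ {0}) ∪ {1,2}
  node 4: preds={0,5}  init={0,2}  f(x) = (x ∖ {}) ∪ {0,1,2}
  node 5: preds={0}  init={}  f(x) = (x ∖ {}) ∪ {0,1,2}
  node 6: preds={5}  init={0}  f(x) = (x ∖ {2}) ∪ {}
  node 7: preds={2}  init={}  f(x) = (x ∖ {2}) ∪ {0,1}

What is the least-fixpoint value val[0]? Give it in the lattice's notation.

Worklist (12 pops):
  #1 pop 0: in={} → {0,2} (no change)
  #2 pop 1: in={0,2} → {0,1,2} (was {}); enqueue []
  #3 pop 2: in={} → {1} (was {}); enqueue []
  #4 pop 3: in={0,2} → {1,2} (was {}); enqueue [0]
  #5 pop 4: in={0,2} → {0,1,2} (was {0,2}); enqueue [1]
  #6 pop 5: in={0,2} → {0,1,2} (was {}); enqueue [2,4]
  #7 pop 6: in={0,1,2} → {0,1} (was {0}); enqueue []
  #8 pop 7: in={1} → {0,1} (was {}); enqueue []
  #9 pop 0: in={1,2} → {0,2} (no change)
  #10 pop 1: in={0,1,2} → {0,1,2} (no change)
  #11 pop 2: in={0,1,2} → {1} (no change)
  #12 pop 4: in={0,1,2} → {0,1,2} (no change)

Fixpoint:
  val[0] = {0,2}
  val[1] = {0,1,2}
  val[2] = {1}
  val[3] = {1,2}
  val[4] = {0,1,2}
  val[5] = {0,1,2}
  val[6] = {0,1}
  val[7] = {0,1}

{0,2}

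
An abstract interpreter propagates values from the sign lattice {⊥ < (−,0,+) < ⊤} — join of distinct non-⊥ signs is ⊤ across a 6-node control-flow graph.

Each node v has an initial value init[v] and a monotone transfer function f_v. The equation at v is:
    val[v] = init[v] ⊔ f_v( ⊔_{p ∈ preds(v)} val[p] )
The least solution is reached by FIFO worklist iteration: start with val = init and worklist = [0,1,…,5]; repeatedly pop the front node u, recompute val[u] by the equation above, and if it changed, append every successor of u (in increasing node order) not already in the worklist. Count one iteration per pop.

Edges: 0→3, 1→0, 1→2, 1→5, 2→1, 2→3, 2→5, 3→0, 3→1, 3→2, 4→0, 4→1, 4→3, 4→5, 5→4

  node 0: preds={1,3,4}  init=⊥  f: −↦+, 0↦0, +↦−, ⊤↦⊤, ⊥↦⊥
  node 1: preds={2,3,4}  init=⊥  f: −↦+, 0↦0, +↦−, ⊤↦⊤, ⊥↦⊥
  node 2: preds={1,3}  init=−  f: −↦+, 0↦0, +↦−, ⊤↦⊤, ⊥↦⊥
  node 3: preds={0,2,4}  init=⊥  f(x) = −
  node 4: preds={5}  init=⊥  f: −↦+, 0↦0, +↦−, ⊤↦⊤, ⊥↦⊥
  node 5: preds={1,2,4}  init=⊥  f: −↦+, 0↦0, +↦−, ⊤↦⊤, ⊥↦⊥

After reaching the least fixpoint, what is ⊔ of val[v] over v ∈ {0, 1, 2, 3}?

⊤

Trace (15 dequeues):
  [1] u=0 | in ⊥ | out ⊥ | ==
  [2] u=1 | in − | out + | prev ⊥ | push {0}
  [3] u=2 | in + | out − | ==
  [4] u=3 | in − | out − | prev ⊥ | push {1,2}
  [5] u=4 | in ⊥ | out ⊥ | ==
  [6] u=5 | in ⊤ | out ⊤ | prev ⊥ | push {4}
  [7] u=0 | in ⊤ | out ⊤ | prev ⊥ | push {3}
  [8] u=1 | in − | out + | ==
  [9] u=2 | in ⊤ | out ⊤ | prev − | push {1,5}
  [10] u=4 | in ⊤ | out ⊤ | prev ⊥ | push {0}
  [11] u=3 | in ⊤ | out − | ==
  [12] u=1 | in ⊤ | out ⊤ | prev + | push {2}
  [13] u=5 | in ⊤ | out ⊤ | ==
  [14] u=0 | in ⊤ | out ⊤ | ==
  [15] u=2 | in ⊤ | out ⊤ | ==

Converged values:
  [0] ⊤
  [1] ⊤
  [2] ⊤
  [3] −
  [4] ⊤
  [5] ⊤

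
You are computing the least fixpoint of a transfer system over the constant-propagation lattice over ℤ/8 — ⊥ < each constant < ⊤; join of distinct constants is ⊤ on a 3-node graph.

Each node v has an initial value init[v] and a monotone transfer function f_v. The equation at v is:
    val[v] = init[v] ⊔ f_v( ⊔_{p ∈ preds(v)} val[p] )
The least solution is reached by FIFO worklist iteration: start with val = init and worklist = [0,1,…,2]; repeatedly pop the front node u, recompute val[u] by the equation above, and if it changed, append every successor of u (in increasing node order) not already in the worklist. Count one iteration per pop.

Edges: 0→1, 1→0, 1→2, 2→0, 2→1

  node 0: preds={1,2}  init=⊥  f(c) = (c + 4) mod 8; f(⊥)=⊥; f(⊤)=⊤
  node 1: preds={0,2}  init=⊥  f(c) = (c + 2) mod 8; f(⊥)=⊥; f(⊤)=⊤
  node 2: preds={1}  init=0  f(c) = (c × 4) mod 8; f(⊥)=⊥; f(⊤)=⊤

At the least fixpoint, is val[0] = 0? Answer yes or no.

no

Worklist (5 pops):
  #1 pop 0: in=0 → 4 (was ⊥); enqueue []
  #2 pop 1: in=⊤ → ⊤ (was ⊥); enqueue [0]
  #3 pop 2: in=⊤ → ⊤ (was 0); enqueue [1]
  #4 pop 0: in=⊤ → ⊤ (was 4); enqueue []
  #5 pop 1: in=⊤ → ⊤ (no change)

Fixpoint:
  val[0] = ⊤
  val[1] = ⊤
  val[2] = ⊤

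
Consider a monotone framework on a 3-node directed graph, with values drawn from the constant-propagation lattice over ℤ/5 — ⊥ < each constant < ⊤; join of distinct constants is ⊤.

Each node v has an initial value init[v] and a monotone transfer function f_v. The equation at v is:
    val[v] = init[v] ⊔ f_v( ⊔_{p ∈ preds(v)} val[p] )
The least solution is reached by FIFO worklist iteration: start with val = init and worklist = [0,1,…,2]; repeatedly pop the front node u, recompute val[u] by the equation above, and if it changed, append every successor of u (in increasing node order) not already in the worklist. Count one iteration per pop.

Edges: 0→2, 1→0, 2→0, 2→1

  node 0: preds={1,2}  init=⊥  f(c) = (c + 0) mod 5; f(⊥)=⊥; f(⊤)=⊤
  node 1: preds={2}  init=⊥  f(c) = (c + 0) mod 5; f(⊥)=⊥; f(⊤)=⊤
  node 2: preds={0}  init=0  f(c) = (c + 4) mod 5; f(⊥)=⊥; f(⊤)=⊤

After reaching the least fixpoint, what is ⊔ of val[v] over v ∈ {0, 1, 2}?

⊤

Iteration log — 7 steps:
  step 1. node 0  ⊔preds=0  new=0  old=⊥  +wl: 
  step 2. node 1  ⊔preds=0  new=0  old=⊥  +wl: 0
  step 3. node 2  ⊔preds=0  new=⊤  old=0  +wl: 1
  step 4. node 0  ⊔preds=⊤  new=⊤  old=0  +wl: 2
  step 5. node 1  ⊔preds=⊤  new=⊤  old=0  +wl: 0
  step 6. node 2  ⊔preds=⊤  new=⊤  stable
  step 7. node 0  ⊔preds=⊤  new=⊤  stable

Least fixpoint reached:
  node 0: ⊤
  node 1: ⊤
  node 2: ⊤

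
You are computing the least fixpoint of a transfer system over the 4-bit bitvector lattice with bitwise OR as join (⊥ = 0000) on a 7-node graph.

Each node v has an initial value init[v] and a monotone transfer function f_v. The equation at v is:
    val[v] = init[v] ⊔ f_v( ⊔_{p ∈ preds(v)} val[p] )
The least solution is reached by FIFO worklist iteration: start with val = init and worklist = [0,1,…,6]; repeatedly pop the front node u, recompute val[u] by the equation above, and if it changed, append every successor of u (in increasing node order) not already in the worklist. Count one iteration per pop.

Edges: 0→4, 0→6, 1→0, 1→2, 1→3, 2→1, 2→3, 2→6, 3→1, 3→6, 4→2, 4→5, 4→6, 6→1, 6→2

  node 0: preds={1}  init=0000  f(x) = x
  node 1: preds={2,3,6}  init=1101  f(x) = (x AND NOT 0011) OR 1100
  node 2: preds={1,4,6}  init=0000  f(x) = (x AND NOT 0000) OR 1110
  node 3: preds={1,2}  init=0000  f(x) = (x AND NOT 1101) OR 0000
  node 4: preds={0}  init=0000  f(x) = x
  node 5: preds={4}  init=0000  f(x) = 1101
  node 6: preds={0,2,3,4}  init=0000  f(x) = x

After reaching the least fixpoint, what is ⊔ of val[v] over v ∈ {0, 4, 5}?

1101

Worklist (9 pops):
  #1 pop 0: in=1101 → 1101 (was 0000); enqueue []
  #2 pop 1: in=0000 → 1101 (no change)
  #3 pop 2: in=1101 → 1111 (was 0000); enqueue [1]
  #4 pop 3: in=1111 → 0010 (was 0000); enqueue []
  #5 pop 4: in=1101 → 1101 (was 0000); enqueue [2]
  #6 pop 5: in=1101 → 1101 (was 0000); enqueue []
  #7 pop 6: in=1111 → 1111 (was 0000); enqueue []
  #8 pop 1: in=1111 → 1101 (no change)
  #9 pop 2: in=1111 → 1111 (no change)

Fixpoint:
  val[0] = 1101
  val[1] = 1101
  val[2] = 1111
  val[3] = 0010
  val[4] = 1101
  val[5] = 1101
  val[6] = 1111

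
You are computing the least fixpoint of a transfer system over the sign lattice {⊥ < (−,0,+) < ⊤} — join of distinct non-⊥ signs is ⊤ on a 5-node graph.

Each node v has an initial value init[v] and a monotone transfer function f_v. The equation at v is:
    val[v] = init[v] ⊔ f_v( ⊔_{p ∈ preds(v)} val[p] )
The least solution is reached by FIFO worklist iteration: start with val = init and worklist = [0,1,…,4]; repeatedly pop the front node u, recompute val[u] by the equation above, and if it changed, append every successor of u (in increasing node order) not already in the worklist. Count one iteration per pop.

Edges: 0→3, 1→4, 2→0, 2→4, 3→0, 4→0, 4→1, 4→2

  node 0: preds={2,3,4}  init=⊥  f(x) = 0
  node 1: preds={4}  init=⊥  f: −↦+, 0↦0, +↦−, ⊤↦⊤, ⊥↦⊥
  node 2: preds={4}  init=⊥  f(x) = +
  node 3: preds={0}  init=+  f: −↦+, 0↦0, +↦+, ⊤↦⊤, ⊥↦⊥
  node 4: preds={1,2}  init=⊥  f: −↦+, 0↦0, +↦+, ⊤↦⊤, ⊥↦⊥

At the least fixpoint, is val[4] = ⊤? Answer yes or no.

yes

Iteration log — 13 steps:
  step 1. node 0  ⊔preds=+  new=0  old=⊥  +wl: 
  step 2. node 1  ⊔preds=⊥  new=⊥  stable
  step 3. node 2  ⊔preds=⊥  new=+  old=⊥  +wl: 0
  step 4. node 3  ⊔preds=0  new=⊤  old=+  +wl: 
  step 5. node 4  ⊔preds=+  new=+  old=⊥  +wl: 1,2
  step 6. node 0  ⊔preds=⊤  new=0  stable
  step 7. node 1  ⊔preds=+  new=−  old=⊥  +wl: 4
  step 8. node 2  ⊔preds=+  new=+  stable
  step 9. node 4  ⊔preds=⊤  new=⊤  old=+  +wl: 0,1,2
  step 10. node 0  ⊔preds=⊤  new=0  stable
  step 11. node 1  ⊔preds=⊤  new=⊤  old=−  +wl: 4
  step 12. node 2  ⊔preds=⊤  new=+  stable
  step 13. node 4  ⊔preds=⊤  new=⊤  stable

Least fixpoint reached:
  node 0: 0
  node 1: ⊤
  node 2: +
  node 3: ⊤
  node 4: ⊤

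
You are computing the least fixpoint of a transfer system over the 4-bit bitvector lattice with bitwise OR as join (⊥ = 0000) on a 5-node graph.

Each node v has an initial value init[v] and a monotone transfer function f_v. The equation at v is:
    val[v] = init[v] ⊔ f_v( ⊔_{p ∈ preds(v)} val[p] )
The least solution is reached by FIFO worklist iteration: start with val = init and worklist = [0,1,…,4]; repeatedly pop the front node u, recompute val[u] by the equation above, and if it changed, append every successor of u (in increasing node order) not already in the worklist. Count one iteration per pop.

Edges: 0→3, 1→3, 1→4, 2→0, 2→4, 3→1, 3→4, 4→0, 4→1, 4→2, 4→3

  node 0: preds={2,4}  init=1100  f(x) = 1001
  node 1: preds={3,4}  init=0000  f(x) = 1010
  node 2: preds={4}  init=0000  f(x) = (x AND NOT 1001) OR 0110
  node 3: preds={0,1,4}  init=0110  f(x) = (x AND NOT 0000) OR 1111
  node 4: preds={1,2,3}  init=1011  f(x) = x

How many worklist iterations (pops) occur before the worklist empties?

Worklist (9 pops):
  #1 pop 0: in=1011 → 1101 (was 1100); enqueue []
  #2 pop 1: in=1111 → 1010 (was 0000); enqueue []
  #3 pop 2: in=1011 → 0110 (was 0000); enqueue [0]
  #4 pop 3: in=1111 → 1111 (was 0110); enqueue [1]
  #5 pop 4: in=1111 → 1111 (was 1011); enqueue [2,3]
  #6 pop 0: in=1111 → 1101 (no change)
  #7 pop 1: in=1111 → 1010 (no change)
  #8 pop 2: in=1111 → 0110 (no change)
  #9 pop 3: in=1111 → 1111 (no change)

Fixpoint:
  val[0] = 1101
  val[1] = 1010
  val[2] = 0110
  val[3] = 1111
  val[4] = 1111

9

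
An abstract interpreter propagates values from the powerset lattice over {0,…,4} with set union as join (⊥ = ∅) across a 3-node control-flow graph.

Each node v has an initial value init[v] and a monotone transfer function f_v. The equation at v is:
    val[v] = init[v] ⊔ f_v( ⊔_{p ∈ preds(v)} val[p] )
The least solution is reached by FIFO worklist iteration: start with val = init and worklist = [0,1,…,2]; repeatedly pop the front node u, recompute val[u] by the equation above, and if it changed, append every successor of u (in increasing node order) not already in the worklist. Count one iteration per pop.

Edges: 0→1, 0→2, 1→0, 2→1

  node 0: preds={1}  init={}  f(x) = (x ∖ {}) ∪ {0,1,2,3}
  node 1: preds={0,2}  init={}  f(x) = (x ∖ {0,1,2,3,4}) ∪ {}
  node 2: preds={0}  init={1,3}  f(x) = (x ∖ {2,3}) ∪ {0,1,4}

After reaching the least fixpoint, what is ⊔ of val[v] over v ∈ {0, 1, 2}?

{0,1,2,3,4}

Trace (4 dequeues):
  [1] u=0 | in {} | out {0,1,2,3} | prev {} | push {}
  [2] u=1 | in {0,1,2,3} | out {} | ==
  [3] u=2 | in {0,1,2,3} | out {0,1,3,4} | prev {1,3} | push {1}
  [4] u=1 | in {0,1,2,3,4} | out {} | ==

Converged values:
  [0] {0,1,2,3}
  [1] {}
  [2] {0,1,3,4}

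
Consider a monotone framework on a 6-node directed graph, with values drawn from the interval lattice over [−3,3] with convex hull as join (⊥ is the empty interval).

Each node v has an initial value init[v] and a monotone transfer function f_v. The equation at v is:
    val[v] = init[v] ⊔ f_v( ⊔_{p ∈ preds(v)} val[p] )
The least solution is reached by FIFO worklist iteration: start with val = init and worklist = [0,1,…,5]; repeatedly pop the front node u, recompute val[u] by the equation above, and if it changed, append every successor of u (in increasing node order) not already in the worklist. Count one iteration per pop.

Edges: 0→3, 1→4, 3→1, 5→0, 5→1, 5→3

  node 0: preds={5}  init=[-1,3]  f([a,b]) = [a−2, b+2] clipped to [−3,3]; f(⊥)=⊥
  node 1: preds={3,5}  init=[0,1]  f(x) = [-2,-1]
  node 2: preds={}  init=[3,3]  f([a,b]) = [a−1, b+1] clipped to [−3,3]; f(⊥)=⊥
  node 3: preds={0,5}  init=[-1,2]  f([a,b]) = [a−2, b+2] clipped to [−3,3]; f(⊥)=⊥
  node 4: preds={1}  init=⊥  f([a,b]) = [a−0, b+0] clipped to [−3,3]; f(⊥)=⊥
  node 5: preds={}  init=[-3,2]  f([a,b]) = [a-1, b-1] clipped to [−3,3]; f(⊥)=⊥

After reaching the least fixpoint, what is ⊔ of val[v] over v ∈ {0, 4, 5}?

[-3,3]

Trace (7 dequeues):
  [1] u=0 | in [-3,2] | out [-3,3] | prev [-1,3] | push {}
  [2] u=1 | in [-3,2] | out [-2,1] | prev [0,1] | push {}
  [3] u=2 | in ⊥ | out [3,3] | ==
  [4] u=3 | in [-3,3] | out [-3,3] | prev [-1,2] | push {1}
  [5] u=4 | in [-2,1] | out [-2,1] | prev ⊥ | push {}
  [6] u=5 | in ⊥ | out [-3,2] | ==
  [7] u=1 | in [-3,3] | out [-2,1] | ==

Converged values:
  [0] [-3,3]
  [1] [-2,1]
  [2] [3,3]
  [3] [-3,3]
  [4] [-2,1]
  [5] [-3,2]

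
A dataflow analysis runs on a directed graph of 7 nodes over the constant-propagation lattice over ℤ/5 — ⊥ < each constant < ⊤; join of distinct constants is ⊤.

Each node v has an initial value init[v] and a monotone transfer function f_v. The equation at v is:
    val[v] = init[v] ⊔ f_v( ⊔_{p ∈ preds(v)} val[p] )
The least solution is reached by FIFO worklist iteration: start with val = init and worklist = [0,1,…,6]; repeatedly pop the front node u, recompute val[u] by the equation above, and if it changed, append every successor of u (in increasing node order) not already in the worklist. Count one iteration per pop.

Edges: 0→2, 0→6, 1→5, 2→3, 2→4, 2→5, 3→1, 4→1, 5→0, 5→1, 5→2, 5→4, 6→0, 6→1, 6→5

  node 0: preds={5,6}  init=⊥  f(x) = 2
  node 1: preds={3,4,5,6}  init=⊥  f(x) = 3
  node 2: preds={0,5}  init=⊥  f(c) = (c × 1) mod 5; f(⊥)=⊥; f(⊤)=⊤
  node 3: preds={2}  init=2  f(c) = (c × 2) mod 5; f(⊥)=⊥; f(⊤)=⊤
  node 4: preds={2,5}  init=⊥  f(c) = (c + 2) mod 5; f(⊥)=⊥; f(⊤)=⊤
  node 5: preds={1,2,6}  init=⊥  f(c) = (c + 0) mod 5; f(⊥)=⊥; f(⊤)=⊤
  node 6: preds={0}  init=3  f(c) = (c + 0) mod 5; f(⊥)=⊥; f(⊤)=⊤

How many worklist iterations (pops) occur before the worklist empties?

Iteration log — 14 steps:
  step 1. node 0  ⊔preds=3  new=2  old=⊥  +wl: 
  step 2. node 1  ⊔preds=⊤  new=3  old=⊥  +wl: 
  step 3. node 2  ⊔preds=2  new=2  old=⊥  +wl: 
  step 4. node 3  ⊔preds=2  new=⊤  old=2  +wl: 1
  step 5. node 4  ⊔preds=2  new=4  old=⊥  +wl: 
  step 6. node 5  ⊔preds=⊤  new=⊤  old=⊥  +wl: 0,2,4
  step 7. node 6  ⊔preds=2  new=⊤  old=3  +wl: 5
  step 8. node 1  ⊔preds=⊤  new=3  stable
  step 9. node 0  ⊔preds=⊤  new=2  stable
  step 10. node 2  ⊔preds=⊤  new=⊤  old=2  +wl: 3
  step 11. node 4  ⊔preds=⊤  new=⊤  old=4  +wl: 1
  step 12. node 5  ⊔preds=⊤  new=⊤  stable
  step 13. node 3  ⊔preds=⊤  new=⊤  stable
  step 14. node 1  ⊔preds=⊤  new=3  stable

Least fixpoint reached:
  node 0: 2
  node 1: 3
  node 2: ⊤
  node 3: ⊤
  node 4: ⊤
  node 5: ⊤
  node 6: ⊤

14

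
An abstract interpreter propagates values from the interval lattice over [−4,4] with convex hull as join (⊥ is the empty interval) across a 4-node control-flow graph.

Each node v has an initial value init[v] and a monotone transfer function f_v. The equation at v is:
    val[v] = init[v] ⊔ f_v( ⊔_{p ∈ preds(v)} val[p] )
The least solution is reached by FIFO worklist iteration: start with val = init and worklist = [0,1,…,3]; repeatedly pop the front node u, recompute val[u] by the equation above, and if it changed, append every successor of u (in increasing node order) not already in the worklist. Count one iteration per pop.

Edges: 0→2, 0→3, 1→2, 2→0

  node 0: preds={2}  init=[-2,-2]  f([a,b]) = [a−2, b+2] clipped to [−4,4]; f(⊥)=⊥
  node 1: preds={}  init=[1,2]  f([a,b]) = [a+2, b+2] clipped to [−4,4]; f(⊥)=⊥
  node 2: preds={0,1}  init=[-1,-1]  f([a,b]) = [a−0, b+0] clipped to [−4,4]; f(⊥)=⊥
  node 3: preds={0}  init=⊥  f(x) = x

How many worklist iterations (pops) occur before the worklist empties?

Trace (8 dequeues):
  [1] u=0 | in [-1,-1] | out [-3,1] | prev [-2,-2] | push {}
  [2] u=1 | in ⊥ | out [1,2] | ==
  [3] u=2 | in [-3,2] | out [-3,2] | prev [-1,-1] | push {0}
  [4] u=3 | in [-3,1] | out [-3,1] | prev ⊥ | push {}
  [5] u=0 | in [-3,2] | out [-4,4] | prev [-3,1] | push {2,3}
  [6] u=2 | in [-4,4] | out [-4,4] | prev [-3,2] | push {0}
  [7] u=3 | in [-4,4] | out [-4,4] | prev [-3,1] | push {}
  [8] u=0 | in [-4,4] | out [-4,4] | ==

Converged values:
  [0] [-4,4]
  [1] [1,2]
  [2] [-4,4]
  [3] [-4,4]

8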